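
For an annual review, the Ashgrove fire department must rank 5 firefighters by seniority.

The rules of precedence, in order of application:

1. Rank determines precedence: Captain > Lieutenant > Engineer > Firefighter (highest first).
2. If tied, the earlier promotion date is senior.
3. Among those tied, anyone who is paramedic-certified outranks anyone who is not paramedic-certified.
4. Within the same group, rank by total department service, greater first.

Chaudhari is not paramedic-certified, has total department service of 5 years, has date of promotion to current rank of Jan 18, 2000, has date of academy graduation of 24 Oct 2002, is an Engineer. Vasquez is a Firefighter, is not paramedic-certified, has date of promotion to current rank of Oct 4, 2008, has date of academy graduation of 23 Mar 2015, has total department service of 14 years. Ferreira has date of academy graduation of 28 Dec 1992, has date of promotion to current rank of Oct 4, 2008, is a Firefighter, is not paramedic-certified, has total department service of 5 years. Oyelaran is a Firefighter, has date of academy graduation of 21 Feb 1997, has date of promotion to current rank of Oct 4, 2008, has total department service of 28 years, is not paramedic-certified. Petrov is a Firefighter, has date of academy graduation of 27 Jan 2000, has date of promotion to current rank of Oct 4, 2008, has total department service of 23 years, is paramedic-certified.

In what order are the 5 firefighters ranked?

Chaudhari, Petrov, Oyelaran, Vasquez, Ferreira

By rank: Chaudhari (Engineer); then Petrov, Oyelaran, Vasquez and Ferreira (Firefighter).
Petrov, Oyelaran, Vasquez and Ferreira all have date of promotion to current rank Oct 4, 2008, so the next rule applies.
Among Petrov, Oyelaran, Vasquez and Ferreira, paramedic-certified before not paramedic-certified: Petrov (paramedic-certified) before Oyelaran, Vasquez and Ferreira (not paramedic-certified).
Among Oyelaran, Vasquez and Ferreira, by total department service (higher first): Oyelaran (28 years) before Vasquez (14 years) before Ferreira (5 years).
Full order: Chaudhari, Petrov, Oyelaran, Vasquez, Ferreira.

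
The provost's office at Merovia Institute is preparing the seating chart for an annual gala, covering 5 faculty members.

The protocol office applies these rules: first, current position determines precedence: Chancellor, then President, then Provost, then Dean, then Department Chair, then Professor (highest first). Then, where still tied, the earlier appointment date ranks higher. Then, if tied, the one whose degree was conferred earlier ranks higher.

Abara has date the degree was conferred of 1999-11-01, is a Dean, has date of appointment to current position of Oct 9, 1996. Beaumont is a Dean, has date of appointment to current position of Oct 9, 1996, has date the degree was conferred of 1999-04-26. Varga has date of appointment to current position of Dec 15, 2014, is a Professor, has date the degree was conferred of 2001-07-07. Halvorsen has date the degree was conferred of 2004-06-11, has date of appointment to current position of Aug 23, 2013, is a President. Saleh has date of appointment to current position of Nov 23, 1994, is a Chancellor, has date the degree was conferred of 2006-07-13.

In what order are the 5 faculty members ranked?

By current position: Saleh (Chancellor); then Halvorsen (President); then Beaumont and Abara (Dean); then Varga (Professor).
Beaumont and Abara both have date of appointment to current position Oct 9, 1996, so the next rule applies.
Among Beaumont and Abara, by date the degree was conferred (earlier first): Beaumont (1999-04-26) before Abara (1999-11-01).
Full order: Saleh, Halvorsen, Beaumont, Abara, Varga.

Saleh, Halvorsen, Beaumont, Abara, Varga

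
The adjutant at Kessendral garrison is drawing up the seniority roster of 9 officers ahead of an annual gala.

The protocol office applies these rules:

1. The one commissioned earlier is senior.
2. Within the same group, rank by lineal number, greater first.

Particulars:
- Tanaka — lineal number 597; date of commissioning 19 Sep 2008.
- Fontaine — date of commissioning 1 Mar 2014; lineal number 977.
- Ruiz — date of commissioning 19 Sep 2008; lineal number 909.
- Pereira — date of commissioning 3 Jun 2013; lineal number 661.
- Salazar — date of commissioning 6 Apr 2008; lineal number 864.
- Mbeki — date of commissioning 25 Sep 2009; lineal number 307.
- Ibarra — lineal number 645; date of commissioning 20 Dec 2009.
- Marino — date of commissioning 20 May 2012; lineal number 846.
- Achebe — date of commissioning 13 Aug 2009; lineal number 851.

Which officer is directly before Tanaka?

By date of commissioning (earlier first): Salazar (6 Apr 2008); then Ruiz and Tanaka (both 19 Sep 2008); then Achebe (13 Aug 2009); then Mbeki (25 Sep 2009); then Ibarra (20 Dec 2009); then Marino (20 May 2012); then Pereira (3 Jun 2013); then Fontaine (1 Mar 2014).
Among Ruiz and Tanaka, by lineal number (higher first): Ruiz (909) before Tanaka (597).
Order: Salazar, Ruiz, Tanaka, Achebe, Mbeki, Ibarra, Marino, Pereira, Fontaine.

Ruiz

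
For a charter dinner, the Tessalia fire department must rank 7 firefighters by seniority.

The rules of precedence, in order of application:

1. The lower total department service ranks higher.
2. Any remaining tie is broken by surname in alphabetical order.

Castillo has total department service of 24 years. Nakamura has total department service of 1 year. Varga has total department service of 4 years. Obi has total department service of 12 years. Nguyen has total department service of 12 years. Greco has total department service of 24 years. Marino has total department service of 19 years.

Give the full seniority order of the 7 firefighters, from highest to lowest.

By total department service (lower first): Nakamura (1 year); then Varga (4 years); then Nguyen and Obi (both 12 years); then Marino (19 years); then Castillo and Greco (both 24 years).
Among Nguyen and Obi, alphabetically by surname: Nguyen before Obi.
Among Castillo and Greco, alphabetically by surname: Castillo before Greco.
Full order: Nakamura, Varga, Nguyen, Obi, Marino, Castillo, Greco.

Nakamura, Varga, Nguyen, Obi, Marino, Castillo, Greco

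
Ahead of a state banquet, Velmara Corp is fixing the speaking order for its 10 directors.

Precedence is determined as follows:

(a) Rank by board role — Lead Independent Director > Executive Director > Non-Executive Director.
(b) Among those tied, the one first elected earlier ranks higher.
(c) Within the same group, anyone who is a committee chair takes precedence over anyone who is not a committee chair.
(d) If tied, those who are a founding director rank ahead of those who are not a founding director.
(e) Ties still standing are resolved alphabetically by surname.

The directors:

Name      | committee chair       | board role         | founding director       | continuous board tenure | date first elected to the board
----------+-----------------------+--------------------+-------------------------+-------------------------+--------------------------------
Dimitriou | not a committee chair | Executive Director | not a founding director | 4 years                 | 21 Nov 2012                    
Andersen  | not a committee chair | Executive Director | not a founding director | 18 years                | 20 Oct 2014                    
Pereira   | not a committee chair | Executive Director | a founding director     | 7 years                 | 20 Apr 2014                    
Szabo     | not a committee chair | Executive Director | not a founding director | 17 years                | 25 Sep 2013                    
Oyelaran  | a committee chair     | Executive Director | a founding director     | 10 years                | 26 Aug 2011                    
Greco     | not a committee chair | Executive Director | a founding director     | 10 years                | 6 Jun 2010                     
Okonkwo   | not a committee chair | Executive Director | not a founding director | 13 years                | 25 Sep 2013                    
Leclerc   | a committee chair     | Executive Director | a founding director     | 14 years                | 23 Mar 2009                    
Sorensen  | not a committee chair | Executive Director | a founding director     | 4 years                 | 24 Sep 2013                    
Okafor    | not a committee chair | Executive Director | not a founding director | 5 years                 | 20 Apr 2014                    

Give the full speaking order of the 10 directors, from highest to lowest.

Leclerc, Greco, Oyelaran, Dimitriou, Sorensen, Okonkwo, Szabo, Pereira, Okafor, Andersen

By board role: Leclerc, Greco, Oyelaran, Dimitriou, Sorensen, Okonkwo, Szabo, Pereira, Okafor and Andersen (Executive Director).
Among Leclerc, Greco, Oyelaran, Dimitriou, Sorensen, Okonkwo, Szabo, Pereira, Okafor and Andersen, by date first elected to the board (earlier first): Leclerc (23 Mar 2009) before Greco (6 Jun 2010) before Oyelaran (26 Aug 2011) before Dimitriou (21 Nov 2012) before Sorensen (24 Sep 2013) before Okonkwo and Szabo (25 Sep 2013) before Pereira and Okafor (20 Apr 2014) before Andersen (20 Oct 2014).
Okonkwo and Szabo are each not a committee chair, so the next rule applies.
Okonkwo and Szabo are each not a founding director, so the next rule applies.
Among Okonkwo and Szabo, alphabetically by surname: Okonkwo before Szabo.
Pereira and Okafor are each not a committee chair, so the next rule applies.
Among Pereira and Okafor, a founding director before not a founding director: Pereira (a founding director) before Okafor (not a founding director).
Full order: Leclerc, Greco, Oyelaran, Dimitriou, Sorensen, Okonkwo, Szabo, Pereira, Okafor, Andersen.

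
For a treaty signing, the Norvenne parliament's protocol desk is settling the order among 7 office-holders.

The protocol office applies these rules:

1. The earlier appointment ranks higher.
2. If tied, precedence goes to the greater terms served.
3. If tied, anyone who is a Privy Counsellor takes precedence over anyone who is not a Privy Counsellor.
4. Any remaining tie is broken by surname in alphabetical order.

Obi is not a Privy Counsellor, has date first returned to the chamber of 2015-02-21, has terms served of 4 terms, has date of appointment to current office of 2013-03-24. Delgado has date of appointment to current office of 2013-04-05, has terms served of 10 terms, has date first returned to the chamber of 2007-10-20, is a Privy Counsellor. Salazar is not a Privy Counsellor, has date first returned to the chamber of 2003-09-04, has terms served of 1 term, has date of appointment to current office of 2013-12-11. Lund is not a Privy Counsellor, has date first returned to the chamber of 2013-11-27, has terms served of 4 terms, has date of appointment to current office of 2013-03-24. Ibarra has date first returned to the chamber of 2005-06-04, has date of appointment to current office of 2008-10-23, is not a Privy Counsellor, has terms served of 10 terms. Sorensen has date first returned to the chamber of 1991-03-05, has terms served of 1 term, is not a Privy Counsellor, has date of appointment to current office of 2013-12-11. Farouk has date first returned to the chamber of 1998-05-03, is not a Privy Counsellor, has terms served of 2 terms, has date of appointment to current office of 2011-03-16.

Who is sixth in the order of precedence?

Salazar

By date of appointment to current office (earlier first): Ibarra (2008-10-23); then Farouk (2011-03-16); then Lund and Obi (both 2013-03-24); then Delgado (2013-04-05); then Salazar and Sorensen (both 2013-12-11).
Lund and Obi both have terms served 4 terms, so the next rule applies.
Lund and Obi are each not a Privy Counsellor, so the next rule applies.
Among Lund and Obi, alphabetically by surname: Lund before Obi.
Salazar and Sorensen both have terms served 1 term, so the next rule applies.
Salazar and Sorensen are each not a Privy Counsellor, so the next rule applies.
Among Salazar and Sorensen, alphabetically by surname: Salazar before Sorensen.
Order: Ibarra, Farouk, Lund, Obi, Delgado, Salazar, Sorensen.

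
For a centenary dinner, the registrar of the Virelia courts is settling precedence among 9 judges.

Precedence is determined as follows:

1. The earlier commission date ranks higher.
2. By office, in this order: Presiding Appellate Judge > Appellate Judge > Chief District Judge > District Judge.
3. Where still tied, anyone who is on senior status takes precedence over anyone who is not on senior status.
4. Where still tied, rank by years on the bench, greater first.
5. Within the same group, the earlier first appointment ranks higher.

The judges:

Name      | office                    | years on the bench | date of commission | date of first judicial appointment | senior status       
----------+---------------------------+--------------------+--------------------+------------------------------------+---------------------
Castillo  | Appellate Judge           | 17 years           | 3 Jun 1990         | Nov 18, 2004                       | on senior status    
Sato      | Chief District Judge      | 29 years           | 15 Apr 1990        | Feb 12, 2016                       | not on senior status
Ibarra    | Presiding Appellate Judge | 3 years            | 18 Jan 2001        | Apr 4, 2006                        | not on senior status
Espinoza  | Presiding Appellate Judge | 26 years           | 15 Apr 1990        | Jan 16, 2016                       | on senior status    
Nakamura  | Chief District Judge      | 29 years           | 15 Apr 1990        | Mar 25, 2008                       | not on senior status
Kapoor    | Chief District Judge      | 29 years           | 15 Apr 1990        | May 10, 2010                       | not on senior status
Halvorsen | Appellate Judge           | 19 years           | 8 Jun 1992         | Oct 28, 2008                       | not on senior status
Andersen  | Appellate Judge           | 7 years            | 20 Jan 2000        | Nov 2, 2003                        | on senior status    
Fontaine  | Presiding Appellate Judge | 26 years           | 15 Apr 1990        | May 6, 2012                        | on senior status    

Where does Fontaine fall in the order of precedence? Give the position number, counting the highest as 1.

1

By date of commission (earlier first): Fontaine, Espinoza, Nakamura, Kapoor and Sato (each 15 Apr 1990); then Castillo (3 Jun 1990); then Halvorsen (8 Jun 1992); then Andersen (20 Jan 2000); then Ibarra (18 Jan 2001).
Among Fontaine, Espinoza, Nakamura, Kapoor and Sato, by office: Fontaine and Espinoza (Presiding Appellate Judge) before Nakamura, Kapoor and Sato (Chief District Judge).
Fontaine and Espinoza are each on senior status, so the next rule applies.
Fontaine and Espinoza both have years on the bench 26 years, so the next rule applies.
Among Fontaine and Espinoza, by date of first judicial appointment (earlier first): Fontaine (May 6, 2012) before Espinoza (Jan 16, 2016).
Nakamura, Kapoor and Sato are each not on senior status, so the next rule applies.
Nakamura, Kapoor and Sato all have years on the bench 29 years, so the next rule applies.
Among Nakamura, Kapoor and Sato, by date of first judicial appointment (earlier first): Nakamura (Mar 25, 2008) before Kapoor (May 10, 2010) before Sato (Feb 12, 2016).
Order: Fontaine, Espinoza, Nakamura, Kapoor, Sato, Castillo, Halvorsen, Andersen, Ibarra. So position 1.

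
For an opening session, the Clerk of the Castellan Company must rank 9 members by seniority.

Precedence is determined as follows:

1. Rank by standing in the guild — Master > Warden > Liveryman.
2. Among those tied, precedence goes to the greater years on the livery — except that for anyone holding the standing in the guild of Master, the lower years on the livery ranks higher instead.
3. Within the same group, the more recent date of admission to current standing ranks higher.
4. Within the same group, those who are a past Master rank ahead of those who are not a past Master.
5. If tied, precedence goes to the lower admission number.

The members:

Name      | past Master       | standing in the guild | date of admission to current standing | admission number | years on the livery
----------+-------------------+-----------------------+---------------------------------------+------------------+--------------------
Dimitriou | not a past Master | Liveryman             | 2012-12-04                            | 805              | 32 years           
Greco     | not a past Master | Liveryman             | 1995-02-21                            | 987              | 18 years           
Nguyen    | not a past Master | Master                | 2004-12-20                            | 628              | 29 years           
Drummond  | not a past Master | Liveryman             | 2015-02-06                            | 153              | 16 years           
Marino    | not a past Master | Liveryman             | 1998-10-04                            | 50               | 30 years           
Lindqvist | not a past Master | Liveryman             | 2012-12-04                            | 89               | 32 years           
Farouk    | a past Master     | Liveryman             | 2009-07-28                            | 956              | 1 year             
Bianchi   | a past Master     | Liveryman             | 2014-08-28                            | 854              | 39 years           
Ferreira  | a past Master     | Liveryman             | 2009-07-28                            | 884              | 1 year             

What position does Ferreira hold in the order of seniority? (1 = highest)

By standing in the guild: Nguyen (Master); then Bianchi, Lindqvist, Dimitriou, Marino, Greco, Drummond, Ferreira and Farouk (Liveryman).
Among Bianchi, Lindqvist, Dimitriou, Marino, Greco, Drummond, Ferreira and Farouk, by years on the livery (higher first): Bianchi (39 years) before Lindqvist and Dimitriou (32 years) before Marino (30 years) before Greco (18 years) before Drummond (16 years) before Ferreira and Farouk (1 year).
Lindqvist and Dimitriou both have date of admission to current standing 2012-12-04, so the next rule applies.
Lindqvist and Dimitriou are each not a past Master, so the next rule applies.
Among Lindqvist and Dimitriou, by admission number (lower first): Lindqvist (89) before Dimitriou (805).
Ferreira and Farouk both have date of admission to current standing 2009-07-28, so the next rule applies.
Ferreira and Farouk are each a past Master, so the next rule applies.
Among Ferreira and Farouk, by admission number (lower first): Ferreira (884) before Farouk (956).
Order: Nguyen, Bianchi, Lindqvist, Dimitriou, Marino, Greco, Drummond, Ferreira, Farouk. So position 8.

8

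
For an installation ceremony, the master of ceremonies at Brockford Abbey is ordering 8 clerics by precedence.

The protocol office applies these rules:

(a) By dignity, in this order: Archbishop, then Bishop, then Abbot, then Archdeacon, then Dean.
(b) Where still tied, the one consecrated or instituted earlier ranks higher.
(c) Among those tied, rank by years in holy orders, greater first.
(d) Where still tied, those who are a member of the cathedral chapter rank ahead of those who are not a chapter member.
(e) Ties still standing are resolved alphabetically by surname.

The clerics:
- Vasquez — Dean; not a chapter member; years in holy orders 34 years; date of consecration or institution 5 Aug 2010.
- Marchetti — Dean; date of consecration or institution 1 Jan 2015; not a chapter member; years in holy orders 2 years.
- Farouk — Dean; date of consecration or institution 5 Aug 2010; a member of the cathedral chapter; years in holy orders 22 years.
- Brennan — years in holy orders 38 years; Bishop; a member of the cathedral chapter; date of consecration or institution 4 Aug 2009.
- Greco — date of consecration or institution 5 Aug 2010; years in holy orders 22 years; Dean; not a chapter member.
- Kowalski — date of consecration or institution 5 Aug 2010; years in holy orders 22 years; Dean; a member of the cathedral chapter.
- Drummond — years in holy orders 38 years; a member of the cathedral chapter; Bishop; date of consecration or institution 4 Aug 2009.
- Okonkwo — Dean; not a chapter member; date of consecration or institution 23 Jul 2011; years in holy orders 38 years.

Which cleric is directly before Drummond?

Brennan

By dignity: Brennan and Drummond (Bishop); then Vasquez, Farouk, Kowalski, Greco, Okonkwo and Marchetti (Dean).
Brennan and Drummond both have date of consecration or institution 4 Aug 2009, so the next rule applies.
Brennan and Drummond both have years in holy orders 38 years, so the next rule applies.
Brennan and Drummond are each a member of the cathedral chapter, so the next rule applies.
Among Brennan and Drummond, alphabetically by surname: Brennan before Drummond.
Among Vasquez, Farouk, Kowalski, Greco, Okonkwo and Marchetti, by date of consecration or institution (earlier first): Vasquez, Farouk, Kowalski and Greco (5 Aug 2010) before Okonkwo (23 Jul 2011) before Marchetti (1 Jan 2015).
Among Vasquez, Farouk, Kowalski and Greco, by years in holy orders (higher first): Vasquez (34 years) before Farouk, Kowalski and Greco (22 years).
Among Farouk, Kowalski and Greco, a member of the cathedral chapter before not a chapter member: Farouk and Kowalski (a member of the cathedral chapter) before Greco (not a chapter member).
Among Farouk and Kowalski, alphabetically by surname: Farouk before Kowalski.
Order: Brennan, Drummond, Vasquez, Farouk, Kowalski, Greco, Okonkwo, Marchetti.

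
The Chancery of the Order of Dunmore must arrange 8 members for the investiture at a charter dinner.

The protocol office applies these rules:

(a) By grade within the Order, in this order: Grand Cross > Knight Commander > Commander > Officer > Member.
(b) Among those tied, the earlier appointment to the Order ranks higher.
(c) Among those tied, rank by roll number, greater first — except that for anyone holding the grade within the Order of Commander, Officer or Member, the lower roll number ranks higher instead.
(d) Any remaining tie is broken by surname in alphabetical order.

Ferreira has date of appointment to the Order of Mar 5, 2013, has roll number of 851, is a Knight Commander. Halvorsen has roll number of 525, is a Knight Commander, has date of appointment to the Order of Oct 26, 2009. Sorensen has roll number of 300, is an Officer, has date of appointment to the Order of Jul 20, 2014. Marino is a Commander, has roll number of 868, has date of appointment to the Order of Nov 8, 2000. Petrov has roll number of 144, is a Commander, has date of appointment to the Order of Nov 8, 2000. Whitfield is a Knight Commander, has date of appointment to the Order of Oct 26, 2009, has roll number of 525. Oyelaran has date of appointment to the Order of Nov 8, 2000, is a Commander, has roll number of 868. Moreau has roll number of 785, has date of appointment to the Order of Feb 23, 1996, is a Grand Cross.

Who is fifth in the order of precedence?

By grade within the Order: Moreau (Grand Cross); then Halvorsen, Whitfield and Ferreira (Knight Commander); then Petrov, Marino and Oyelaran (Commander); then Sorensen (Officer).
Among Halvorsen, Whitfield and Ferreira, by date of appointment to the Order (earlier first): Halvorsen and Whitfield (Oct 26, 2009) before Ferreira (Mar 5, 2013).
Halvorsen and Whitfield both have roll number 525, so the next rule applies.
Among Halvorsen and Whitfield, alphabetically by surname: Halvorsen before Whitfield.
Petrov, Marino and Oyelaran all have date of appointment to the Order Nov 8, 2000, so the next rule applies.
Among Petrov, Marino and Oyelaran, by roll number (lower first) (reversed rule for this group): Petrov (144) before Marino and Oyelaran (868).
Among Marino and Oyelaran, alphabetically by surname: Marino before Oyelaran.
Order: Moreau, Halvorsen, Whitfield, Ferreira, Petrov, Marino, Oyelaran, Sorensen.

Petrov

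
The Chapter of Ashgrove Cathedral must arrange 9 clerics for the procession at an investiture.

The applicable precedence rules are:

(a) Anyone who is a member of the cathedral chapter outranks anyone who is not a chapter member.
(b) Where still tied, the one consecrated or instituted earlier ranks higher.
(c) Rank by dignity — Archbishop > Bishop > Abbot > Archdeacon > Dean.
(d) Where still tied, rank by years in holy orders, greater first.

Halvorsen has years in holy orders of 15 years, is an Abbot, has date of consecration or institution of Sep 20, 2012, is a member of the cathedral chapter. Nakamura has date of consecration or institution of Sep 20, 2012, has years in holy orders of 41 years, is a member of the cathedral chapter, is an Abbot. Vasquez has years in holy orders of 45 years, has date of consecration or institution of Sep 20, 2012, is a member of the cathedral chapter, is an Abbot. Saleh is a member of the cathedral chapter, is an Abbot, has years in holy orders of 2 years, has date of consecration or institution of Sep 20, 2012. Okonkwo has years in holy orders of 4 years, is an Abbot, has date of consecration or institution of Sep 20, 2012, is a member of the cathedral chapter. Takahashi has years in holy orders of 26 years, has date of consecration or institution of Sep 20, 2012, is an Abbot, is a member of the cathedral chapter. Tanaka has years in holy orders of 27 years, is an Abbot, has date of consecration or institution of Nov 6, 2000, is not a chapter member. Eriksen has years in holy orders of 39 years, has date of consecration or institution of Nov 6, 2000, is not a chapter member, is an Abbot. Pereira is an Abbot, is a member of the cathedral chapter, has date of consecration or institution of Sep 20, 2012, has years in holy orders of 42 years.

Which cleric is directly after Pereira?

Nakamura

By the first rule: Vasquez, Pereira, Nakamura, Takahashi, Halvorsen, Okonkwo and Saleh (each a member of the cathedral chapter); then Eriksen and Tanaka (both not a chapter member).
Vasquez, Pereira, Nakamura, Takahashi, Halvorsen, Okonkwo and Saleh all have date of consecration or institution Sep 20, 2012, so the next rule applies.
Vasquez, Pereira, Nakamura, Takahashi, Halvorsen, Okonkwo and Saleh are each Abbot, so the next rule applies.
Among Vasquez, Pereira, Nakamura, Takahashi, Halvorsen, Okonkwo and Saleh, by years in holy orders (higher first): Vasquez (45 years) before Pereira (42 years) before Nakamura (41 years) before Takahashi (26 years) before Halvorsen (15 years) before Okonkwo (4 years) before Saleh (2 years).
Eriksen and Tanaka both have date of consecration or institution Nov 6, 2000, so the next rule applies.
Eriksen and Tanaka are each Abbot, so the next rule applies.
Among Eriksen and Tanaka, by years in holy orders (higher first): Eriksen (39 years) before Tanaka (27 years).
Order: Vasquez, Pereira, Nakamura, Takahashi, Halvorsen, Okonkwo, Saleh, Eriksen, Tanaka.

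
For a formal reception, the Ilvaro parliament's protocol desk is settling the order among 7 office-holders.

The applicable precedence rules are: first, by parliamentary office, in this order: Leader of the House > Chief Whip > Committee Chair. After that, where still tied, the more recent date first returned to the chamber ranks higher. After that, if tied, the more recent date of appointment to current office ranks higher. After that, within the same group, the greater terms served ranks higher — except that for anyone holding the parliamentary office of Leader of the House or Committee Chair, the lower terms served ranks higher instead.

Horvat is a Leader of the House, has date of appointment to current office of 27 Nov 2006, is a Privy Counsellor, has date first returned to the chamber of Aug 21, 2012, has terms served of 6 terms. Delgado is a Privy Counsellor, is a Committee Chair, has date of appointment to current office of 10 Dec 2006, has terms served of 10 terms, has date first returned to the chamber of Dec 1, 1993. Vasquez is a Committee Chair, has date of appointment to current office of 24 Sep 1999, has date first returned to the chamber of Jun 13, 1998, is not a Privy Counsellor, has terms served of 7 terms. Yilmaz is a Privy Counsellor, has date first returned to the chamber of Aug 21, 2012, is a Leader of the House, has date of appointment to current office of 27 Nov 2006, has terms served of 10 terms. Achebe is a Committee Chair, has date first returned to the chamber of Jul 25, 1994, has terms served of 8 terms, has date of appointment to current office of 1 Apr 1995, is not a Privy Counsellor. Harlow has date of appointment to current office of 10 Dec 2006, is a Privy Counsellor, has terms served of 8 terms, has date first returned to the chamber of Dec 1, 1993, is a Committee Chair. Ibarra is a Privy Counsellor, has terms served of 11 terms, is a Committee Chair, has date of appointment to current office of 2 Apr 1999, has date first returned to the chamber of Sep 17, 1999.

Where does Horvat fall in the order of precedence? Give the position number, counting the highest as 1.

1

By parliamentary office: Horvat and Yilmaz (Leader of the House); then Ibarra, Vasquez, Achebe, Harlow and Delgado (Committee Chair).
Horvat and Yilmaz both have date first returned to the chamber Aug 21, 2012, so the next rule applies.
Horvat and Yilmaz both have date of appointment to current office 27 Nov 2006, so the next rule applies.
Among Horvat and Yilmaz, by terms served (lower first) (reversed rule for this group): Horvat (6 terms) before Yilmaz (10 terms).
Among Ibarra, Vasquez, Achebe, Harlow and Delgado, by date first returned to the chamber (later first): Ibarra (Sep 17, 1999) before Vasquez (Jun 13, 1998) before Achebe (Jul 25, 1994) before Harlow and Delgado (Dec 1, 1993).
Harlow and Delgado both have date of appointment to current office 10 Dec 2006, so the next rule applies.
Among Harlow and Delgado, by terms served (lower first) (reversed rule for this group): Harlow (8 terms) before Delgado (10 terms).
Order: Horvat, Yilmaz, Ibarra, Vasquez, Achebe, Harlow, Delgado. So position 1.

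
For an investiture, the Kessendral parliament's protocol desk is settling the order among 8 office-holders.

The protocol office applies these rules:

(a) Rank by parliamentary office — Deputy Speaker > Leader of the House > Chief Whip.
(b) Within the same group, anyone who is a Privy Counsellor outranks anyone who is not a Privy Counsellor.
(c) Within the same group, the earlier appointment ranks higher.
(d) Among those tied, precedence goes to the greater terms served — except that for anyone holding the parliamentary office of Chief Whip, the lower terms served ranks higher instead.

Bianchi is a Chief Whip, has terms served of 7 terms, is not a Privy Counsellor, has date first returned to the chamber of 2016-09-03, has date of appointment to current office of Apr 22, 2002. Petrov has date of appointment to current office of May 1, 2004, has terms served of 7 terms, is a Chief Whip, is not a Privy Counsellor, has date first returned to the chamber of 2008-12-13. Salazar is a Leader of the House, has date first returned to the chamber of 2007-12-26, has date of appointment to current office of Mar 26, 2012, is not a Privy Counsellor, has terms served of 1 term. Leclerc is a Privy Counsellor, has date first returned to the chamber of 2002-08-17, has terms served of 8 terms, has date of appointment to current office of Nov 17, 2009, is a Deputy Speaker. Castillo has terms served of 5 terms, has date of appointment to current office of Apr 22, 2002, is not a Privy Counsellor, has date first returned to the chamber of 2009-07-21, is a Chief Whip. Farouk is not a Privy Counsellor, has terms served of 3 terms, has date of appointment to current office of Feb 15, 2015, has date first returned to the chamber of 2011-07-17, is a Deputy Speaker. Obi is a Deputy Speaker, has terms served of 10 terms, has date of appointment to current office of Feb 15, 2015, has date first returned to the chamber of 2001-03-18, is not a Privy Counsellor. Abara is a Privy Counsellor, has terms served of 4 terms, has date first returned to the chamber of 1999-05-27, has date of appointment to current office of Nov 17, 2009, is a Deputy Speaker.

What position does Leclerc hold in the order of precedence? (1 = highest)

By parliamentary office: Leclerc, Abara, Obi and Farouk (Deputy Speaker); then Salazar (Leader of the House); then Castillo, Bianchi and Petrov (Chief Whip).
Among Leclerc, Abara, Obi and Farouk, a Privy Counsellor before not a Privy Counsellor: Leclerc and Abara (a Privy Counsellor) before Obi and Farouk (not a Privy Counsellor).
Leclerc and Abara both have date of appointment to current office Nov 17, 2009, so the next rule applies.
Among Leclerc and Abara, by terms served (higher first): Leclerc (8 terms) before Abara (4 terms).
Obi and Farouk both have date of appointment to current office Feb 15, 2015, so the next rule applies.
Among Obi and Farouk, by terms served (higher first): Obi (10 terms) before Farouk (3 terms).
Castillo, Bianchi and Petrov are each not a Privy Counsellor, so the next rule applies.
Among Castillo, Bianchi and Petrov, by date of appointment to current office (earlier first): Castillo and Bianchi (Apr 22, 2002) before Petrov (May 1, 2004).
Among Castillo and Bianchi, by terms served (lower first) (reversed rule for this group): Castillo (5 terms) before Bianchi (7 terms).
Order: Leclerc, Abara, Obi, Farouk, Salazar, Castillo, Bianchi, Petrov. So position 1.

1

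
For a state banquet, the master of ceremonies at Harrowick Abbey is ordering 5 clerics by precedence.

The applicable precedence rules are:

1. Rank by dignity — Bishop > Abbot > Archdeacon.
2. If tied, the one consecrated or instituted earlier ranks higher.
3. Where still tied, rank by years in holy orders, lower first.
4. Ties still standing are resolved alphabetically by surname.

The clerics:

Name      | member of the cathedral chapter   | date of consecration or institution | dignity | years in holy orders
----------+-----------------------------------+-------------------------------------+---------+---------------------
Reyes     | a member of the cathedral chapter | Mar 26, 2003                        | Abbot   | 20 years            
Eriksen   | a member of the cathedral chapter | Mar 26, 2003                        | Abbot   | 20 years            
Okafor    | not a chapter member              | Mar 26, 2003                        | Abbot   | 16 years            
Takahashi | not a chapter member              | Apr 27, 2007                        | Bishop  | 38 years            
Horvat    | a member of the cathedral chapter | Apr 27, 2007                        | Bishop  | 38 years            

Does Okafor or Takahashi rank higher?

By dignity: Horvat and Takahashi (Bishop); then Okafor, Eriksen and Reyes (Abbot).
Horvat and Takahashi both have date of consecration or institution Apr 27, 2007, so the next rule applies.
Horvat and Takahashi both have years in holy orders 38 years, so the next rule applies.
Among Horvat and Takahashi, alphabetically by surname: Horvat before Takahashi.
Okafor, Eriksen and Reyes all have date of consecration or institution Mar 26, 2003, so the next rule applies.
Among Okafor, Eriksen and Reyes, by years in holy orders (lower first): Okafor (16 years) before Eriksen and Reyes (20 years).
Among Eriksen and Reyes, alphabetically by surname: Eriksen before Reyes.
So Takahashi takes precedence.

Takahashi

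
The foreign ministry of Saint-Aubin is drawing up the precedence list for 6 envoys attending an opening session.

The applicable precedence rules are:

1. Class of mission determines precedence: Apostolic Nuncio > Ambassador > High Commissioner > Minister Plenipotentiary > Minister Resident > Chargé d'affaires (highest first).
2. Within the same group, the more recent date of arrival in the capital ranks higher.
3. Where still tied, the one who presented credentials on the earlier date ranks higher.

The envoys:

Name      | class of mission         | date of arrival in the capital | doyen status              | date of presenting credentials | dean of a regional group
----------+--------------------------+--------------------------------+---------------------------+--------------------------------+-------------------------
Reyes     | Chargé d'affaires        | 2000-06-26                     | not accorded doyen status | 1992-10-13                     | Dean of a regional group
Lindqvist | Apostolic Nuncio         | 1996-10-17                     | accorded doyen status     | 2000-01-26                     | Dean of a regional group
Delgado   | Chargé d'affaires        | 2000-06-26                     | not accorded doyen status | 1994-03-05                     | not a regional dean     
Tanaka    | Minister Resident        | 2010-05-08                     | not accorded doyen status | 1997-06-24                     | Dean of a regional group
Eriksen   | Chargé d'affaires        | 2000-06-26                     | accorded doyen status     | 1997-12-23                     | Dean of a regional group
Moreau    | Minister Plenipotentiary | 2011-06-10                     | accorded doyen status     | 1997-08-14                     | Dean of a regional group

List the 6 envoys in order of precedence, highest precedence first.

Lindqvist, Moreau, Tanaka, Reyes, Delgado, Eriksen

By class of mission: Lindqvist (Apostolic Nuncio); then Moreau (Minister Plenipotentiary); then Tanaka (Minister Resident); then Reyes, Delgado and Eriksen (Chargé d'affaires).
Reyes, Delgado and Eriksen all have date of arrival in the capital 2000-06-26, so the next rule applies.
Among Reyes, Delgado and Eriksen, by date of presenting credentials (earlier first): Reyes (1992-10-13) before Delgado (1994-03-05) before Eriksen (1997-12-23).
Full order: Lindqvist, Moreau, Tanaka, Reyes, Delgado, Eriksen.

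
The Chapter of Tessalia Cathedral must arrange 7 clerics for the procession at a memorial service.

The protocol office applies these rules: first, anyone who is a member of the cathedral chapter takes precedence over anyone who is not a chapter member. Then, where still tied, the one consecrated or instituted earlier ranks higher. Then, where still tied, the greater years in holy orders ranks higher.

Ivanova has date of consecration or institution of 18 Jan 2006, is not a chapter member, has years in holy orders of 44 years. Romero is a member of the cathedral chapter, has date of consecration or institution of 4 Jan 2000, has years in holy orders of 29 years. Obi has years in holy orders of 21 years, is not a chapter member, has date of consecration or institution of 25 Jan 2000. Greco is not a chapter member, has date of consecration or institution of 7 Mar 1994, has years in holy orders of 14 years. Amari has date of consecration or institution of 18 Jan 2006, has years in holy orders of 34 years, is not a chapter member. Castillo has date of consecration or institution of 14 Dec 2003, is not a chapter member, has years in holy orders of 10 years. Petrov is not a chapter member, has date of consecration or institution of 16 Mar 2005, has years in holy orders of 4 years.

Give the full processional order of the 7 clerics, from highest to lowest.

Romero, Greco, Obi, Castillo, Petrov, Ivanova, Amari

By the first rule: Romero (a member of the cathedral chapter); then Greco, Obi, Castillo, Petrov, Ivanova and Amari (each not a chapter member).
Among Greco, Obi, Castillo, Petrov, Ivanova and Amari, by date of consecration or institution (earlier first): Greco (7 Mar 1994) before Obi (25 Jan 2000) before Castillo (14 Dec 2003) before Petrov (16 Mar 2005) before Ivanova and Amari (18 Jan 2006).
Among Ivanova and Amari, by years in holy orders (higher first): Ivanova (44 years) before Amari (34 years).
Full order: Romero, Greco, Obi, Castillo, Petrov, Ivanova, Amari.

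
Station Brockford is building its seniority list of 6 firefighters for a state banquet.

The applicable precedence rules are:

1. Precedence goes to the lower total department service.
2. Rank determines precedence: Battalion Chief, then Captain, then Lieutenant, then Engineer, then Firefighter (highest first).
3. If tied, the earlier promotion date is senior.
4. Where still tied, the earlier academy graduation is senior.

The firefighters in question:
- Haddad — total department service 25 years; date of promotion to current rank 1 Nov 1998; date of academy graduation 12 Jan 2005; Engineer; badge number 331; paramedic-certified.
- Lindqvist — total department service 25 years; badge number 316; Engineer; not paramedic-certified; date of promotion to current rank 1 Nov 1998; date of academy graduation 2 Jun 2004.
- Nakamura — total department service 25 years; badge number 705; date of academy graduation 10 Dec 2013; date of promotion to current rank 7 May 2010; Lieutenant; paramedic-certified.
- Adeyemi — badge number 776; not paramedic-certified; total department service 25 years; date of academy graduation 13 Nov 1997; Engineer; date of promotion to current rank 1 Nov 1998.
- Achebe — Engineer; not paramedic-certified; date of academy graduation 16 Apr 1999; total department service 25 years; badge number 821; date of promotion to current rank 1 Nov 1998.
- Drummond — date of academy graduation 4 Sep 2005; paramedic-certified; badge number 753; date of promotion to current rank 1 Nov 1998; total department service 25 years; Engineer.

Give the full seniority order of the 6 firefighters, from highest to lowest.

Nakamura, Adeyemi, Achebe, Lindqvist, Haddad, Drummond

By total department service (lower first): Nakamura, Adeyemi, Achebe, Lindqvist, Haddad and Drummond (each 25 years).
Among Nakamura, Adeyemi, Achebe, Lindqvist, Haddad and Drummond, by rank: Nakamura (Lieutenant) before Adeyemi, Achebe, Lindqvist, Haddad and Drummond (Engineer).
Adeyemi, Achebe, Lindqvist, Haddad and Drummond all have date of promotion to current rank 1 Nov 1998, so the next rule applies.
Among Adeyemi, Achebe, Lindqvist, Haddad and Drummond, by date of academy graduation (earlier first): Adeyemi (13 Nov 1997) before Achebe (16 Apr 1999) before Lindqvist (2 Jun 2004) before Haddad (12 Jan 2005) before Drummond (4 Sep 2005).
Full order: Nakamura, Adeyemi, Achebe, Lindqvist, Haddad, Drummond.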